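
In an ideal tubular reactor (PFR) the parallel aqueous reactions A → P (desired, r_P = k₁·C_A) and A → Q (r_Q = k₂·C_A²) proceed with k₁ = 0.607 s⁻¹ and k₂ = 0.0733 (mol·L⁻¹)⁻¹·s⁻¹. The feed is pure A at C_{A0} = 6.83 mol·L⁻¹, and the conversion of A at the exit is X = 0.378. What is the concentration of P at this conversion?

1.55 mol·L⁻¹

C_A = C_{A0}(1−X) = 4.248 mol·L⁻¹.
Along a PFR/batch, dC_P/dC_A = −r_P/(r_P+r_Q) = −k₁/(k₁+k₂·C_A).
Integrating from C_{A0} to C_A: C_P = (0.607/0.0733)·ln[(0.607+0.0733·6.83)/(0.607+0.0733·4.25)] = 8.281·ln(1.108/0.9184) = 1.551 mol·L⁻¹.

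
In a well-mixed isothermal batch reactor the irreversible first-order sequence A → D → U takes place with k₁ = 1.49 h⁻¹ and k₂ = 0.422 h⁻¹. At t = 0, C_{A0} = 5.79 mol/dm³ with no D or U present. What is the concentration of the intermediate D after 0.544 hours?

Solving the coupled first-order balances gives C_D(t) = [k₁/(k₂−k₁)]·C_{A0}·(e^(−k₁t) − e^(−k₂t)).
e^(−k₁t) = e^(−1.49×0.544) = e^(−0.8106) = 0.4446; e^(−k₂t) = e^(−0.2296) = 0.7949.
C_D = 1.49×5.79/(0.422−1.49) × (0.4446−0.7949) = (-8.078)×(-0.3503) = 2.829 mol/dm³.

2.83 mol/dm³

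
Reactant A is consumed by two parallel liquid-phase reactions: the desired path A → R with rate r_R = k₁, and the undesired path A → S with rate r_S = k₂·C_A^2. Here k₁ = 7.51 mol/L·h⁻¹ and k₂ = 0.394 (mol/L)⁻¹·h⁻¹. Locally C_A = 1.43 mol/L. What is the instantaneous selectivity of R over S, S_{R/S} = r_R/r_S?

9.32

S_{R/S} = r_R/r_S = (k₁)/(k₂·C_A^2) = (k₁/k₂)·C_A^-2.
= (7.51) / (0.394×1.430^2) = 7.510/0.8057 = 9.32.
The undesired path is higher order in A, so low C_A (CSTR or dilute feed) favours R.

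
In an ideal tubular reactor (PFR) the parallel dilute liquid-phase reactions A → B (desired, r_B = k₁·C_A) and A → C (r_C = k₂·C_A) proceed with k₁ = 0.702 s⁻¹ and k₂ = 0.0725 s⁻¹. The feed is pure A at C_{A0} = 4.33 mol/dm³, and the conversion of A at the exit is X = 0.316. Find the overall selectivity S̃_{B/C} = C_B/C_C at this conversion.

C_A = C_{A0}(1−X) = 2.962 mol/dm³.
Both paths are first order in A, so the instantaneous fraction to B is constant: dC_B/d(−C_A) = k₁/(k₁+k₂) = 0.9064.
C_B = 0.9064·(C_{A0}−C_A) = 0.9064×1.368 = 1.24 mol/dm³.
C_C = (C_{A0}−C_A)−C_B = 0.1281 mol/dm³; S̃_{B/C} = 1.240/0.1281 = 9.68.

9.68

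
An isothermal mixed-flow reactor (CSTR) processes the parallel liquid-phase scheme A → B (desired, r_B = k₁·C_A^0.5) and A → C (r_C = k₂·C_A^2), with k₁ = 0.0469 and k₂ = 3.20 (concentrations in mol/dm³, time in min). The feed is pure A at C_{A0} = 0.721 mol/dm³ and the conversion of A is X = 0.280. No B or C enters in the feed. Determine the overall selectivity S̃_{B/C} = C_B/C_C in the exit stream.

0.0392

Exit C_A = C_{A0}(1−X) = 0.721×0.720 = 0.5191 mol/dm³.
Rates in a CSTR are evaluated at the outlet concentration: r_B = 0.0469×0.5191^0.5 = 0.03379, r_C = 3.20×0.5191^2 = 0.8624.
Overall selectivity = C_B/C_C = r_Bτ/(r_Cτ) = r_B/r_C = 0.0392.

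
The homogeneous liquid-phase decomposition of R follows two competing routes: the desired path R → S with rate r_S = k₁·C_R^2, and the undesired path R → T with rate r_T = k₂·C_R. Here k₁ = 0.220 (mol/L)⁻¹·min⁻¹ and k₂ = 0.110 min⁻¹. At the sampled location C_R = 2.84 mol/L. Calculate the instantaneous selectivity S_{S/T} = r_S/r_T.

S_{S/T} = r_S/r_T = (k₁·C_R^2)/(k₂·C_R) = (k₁/k₂)·C_R.
= (0.220×2.840^2) / (0.110×2.840) = 1.774/0.3124 = 5.68.
Since the desired path is higher order in R, keeping C_R high (PFR or concentrated feed) favours S.

5.68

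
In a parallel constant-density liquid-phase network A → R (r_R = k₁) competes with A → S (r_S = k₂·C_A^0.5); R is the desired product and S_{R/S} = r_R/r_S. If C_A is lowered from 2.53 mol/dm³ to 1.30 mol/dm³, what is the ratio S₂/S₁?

1.40

S_{R/S} = (k₁/k₂)·C_A^-0.5, so S₂/S₁ = (C_{A,2}/C_{A,1})^-0.5.
= (1.30/2.53)^(-0.5) = (0.5138)^(-0.5) = 1.40.
Selectivity toward R rises as C_A falls — low-concentration operation is favoured.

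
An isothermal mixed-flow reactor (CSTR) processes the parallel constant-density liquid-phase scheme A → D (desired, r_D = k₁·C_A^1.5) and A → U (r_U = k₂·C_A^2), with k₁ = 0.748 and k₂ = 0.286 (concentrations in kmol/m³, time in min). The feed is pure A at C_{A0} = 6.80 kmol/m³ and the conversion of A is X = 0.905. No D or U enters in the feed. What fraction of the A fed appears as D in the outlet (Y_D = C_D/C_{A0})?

Exit C_A = C_{A0}(1−X) = 6.80×0.0950 = 0.6460 kmol/m³.
In a CSTR the entire volume is at exit conditions, so r_D = 0.748×0.6460^1.5 = 0.3884 and r_U = 0.286×0.6460^2 = 0.1194.
Fraction of consumed A going to D: r_D/(r_D+r_U) = 0.7649.
C_D = 0.7649·C_{A0}·X = 0.7649×6.80×0.905 = 4.71 kmol/m³; Y_D = C_D/C_{A0} = 0.692.

0.692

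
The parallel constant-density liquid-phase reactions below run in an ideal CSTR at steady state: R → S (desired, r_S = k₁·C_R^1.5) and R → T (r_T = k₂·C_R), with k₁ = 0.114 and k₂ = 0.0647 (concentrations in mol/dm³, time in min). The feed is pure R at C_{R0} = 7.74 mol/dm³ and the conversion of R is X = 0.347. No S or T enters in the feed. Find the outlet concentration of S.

Exit C_R = C_{R0}(1−X) = 7.74×0.653 = 5.054 mol/dm³.
A CSTR operates uniformly at the exit composition, giving r_S = 1.295 and r_T = 0.3270 (each k·C_R^n at C_R = 5.054).
Fraction of consumed R going to S: r_S/(r_S+r_T) = 0.7984.
C_S = 0.7984·C_{R0}·X = 0.7984×7.74×0.347 = 2.14 mol/dm³.

2.14 mol/dm³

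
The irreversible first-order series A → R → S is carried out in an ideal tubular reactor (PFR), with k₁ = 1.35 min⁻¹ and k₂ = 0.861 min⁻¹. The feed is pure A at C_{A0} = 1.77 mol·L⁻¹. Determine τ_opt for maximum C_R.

0.920 min

Setting dC_R/dτ = 0 gives τ_opt = ln(k₂/k₁)/(k₂−k₁).
= ln(0.861/1.35)/(0.861−1.35) = ln(0.6378)/-0.4890 = -0.4498/-0.4890 = 0.920 min.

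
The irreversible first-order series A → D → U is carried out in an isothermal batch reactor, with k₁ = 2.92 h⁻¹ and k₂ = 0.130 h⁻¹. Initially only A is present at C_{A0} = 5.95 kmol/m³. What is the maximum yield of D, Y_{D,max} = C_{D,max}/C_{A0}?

Evaluating C_D at t_opt = ln(k₂/k₁)/(k₂−k₁) gives C_{D,max}/C_{A0} = (k₁/k₂)^[k₂/(k₂−k₁)].
= (2.92/0.130)^(0.130/(0.130−2.92)) = (22.46)^(-0.04659) = 0.8650.

0.865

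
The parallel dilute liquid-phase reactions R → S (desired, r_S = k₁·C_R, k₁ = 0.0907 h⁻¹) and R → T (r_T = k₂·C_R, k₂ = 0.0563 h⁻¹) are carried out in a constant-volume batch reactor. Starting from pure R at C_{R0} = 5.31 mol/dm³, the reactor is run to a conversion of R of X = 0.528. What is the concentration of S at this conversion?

1.73 mol/dm³

C_R = C_{R0}(1−X) = 2.506 mol/dm³.
Both paths are first order in R, so the instantaneous fraction to S is constant: dC_S/d(−C_R) = k₁/(k₁+k₂) = 0.6170.
C_S = 0.6170·(C_{R0}−C_R) = 0.6170×2.804 = 1.73 mol/dm³.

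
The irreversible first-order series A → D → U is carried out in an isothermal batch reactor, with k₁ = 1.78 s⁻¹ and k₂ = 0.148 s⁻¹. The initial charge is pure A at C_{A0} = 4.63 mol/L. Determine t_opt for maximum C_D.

Setting dC_D/dt = 0 gives t_opt = ln(k₂/k₁)/(k₂−k₁).
= ln(0.148/1.78)/(0.148−1.78) = ln(0.08315)/-1.632 = -2.487/-1.632 = 1.52 s.

1.52 s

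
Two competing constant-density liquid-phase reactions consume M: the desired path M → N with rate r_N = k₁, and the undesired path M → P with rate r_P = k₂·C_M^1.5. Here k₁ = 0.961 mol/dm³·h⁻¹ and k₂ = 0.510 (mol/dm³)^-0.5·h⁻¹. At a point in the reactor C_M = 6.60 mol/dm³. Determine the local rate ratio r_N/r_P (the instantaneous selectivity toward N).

S_{N/P} = r_N/r_P = (k₁)/(k₂·C_M^1.5) = (k₁/k₂)·C_M^-1.5.
= (0.961) / (0.510×6.600^1.5) = 0.9610/8.647 = 0.111.
The undesired path is higher order in M, so low C_M (CSTR or dilute feed) favours N.

0.111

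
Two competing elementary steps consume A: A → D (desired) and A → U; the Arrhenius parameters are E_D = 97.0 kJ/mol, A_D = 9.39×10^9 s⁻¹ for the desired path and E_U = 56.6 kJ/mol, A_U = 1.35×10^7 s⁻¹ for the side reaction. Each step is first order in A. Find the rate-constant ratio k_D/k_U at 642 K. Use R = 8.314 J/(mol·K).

0.359

With equal orders, S_{D/U} = k_D/k_U = (A_D/A_U)·exp[(E_U−E_D)/(RT)].
(E_U−E_D)/(RT) = (56.6−97.0)×10³/(8.314×642) = -40400/5338 = -7.569.
k_D/k_U = (9.39×10^9/1.35×10^7)·exp(-7.569) = 695.6 × 5.162×10^-4 = 0.359.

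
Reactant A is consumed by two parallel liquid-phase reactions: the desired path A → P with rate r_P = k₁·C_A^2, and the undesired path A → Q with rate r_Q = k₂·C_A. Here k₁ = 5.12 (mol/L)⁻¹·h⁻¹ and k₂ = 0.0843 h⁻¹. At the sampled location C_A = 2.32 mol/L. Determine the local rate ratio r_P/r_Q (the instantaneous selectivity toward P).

S_{P/Q} = r_P/r_Q = (k₁·C_A^2)/(k₂·C_A) = (k₁/k₂)·C_A.
= (5.12×2.320^2) / (0.0843×2.320) = 27.56/0.1956 = 141.

141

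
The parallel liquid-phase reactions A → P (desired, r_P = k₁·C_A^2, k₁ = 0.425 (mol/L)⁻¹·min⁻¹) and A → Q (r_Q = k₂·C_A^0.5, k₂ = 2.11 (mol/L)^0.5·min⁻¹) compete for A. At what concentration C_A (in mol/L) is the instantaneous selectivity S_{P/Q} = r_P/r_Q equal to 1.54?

3.88 mol/L

S_{P/Q} = (k₁/k₂)·C_A^1.5 ⇒ C_A = (S·k₂/k₁)^(1/1.5).
= (1.54×2.11/0.425)^(0.6667) = (7.646)^(0.6667) = 3.88 mol/L.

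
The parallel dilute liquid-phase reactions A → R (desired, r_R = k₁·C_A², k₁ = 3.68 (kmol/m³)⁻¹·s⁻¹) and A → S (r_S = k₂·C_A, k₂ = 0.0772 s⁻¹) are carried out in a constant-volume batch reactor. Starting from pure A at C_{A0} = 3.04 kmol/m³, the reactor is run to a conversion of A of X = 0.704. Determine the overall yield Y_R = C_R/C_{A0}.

C_A = C_{A0}(1−X) = 0.8998 kmol/m³.
Along a PFR/batch, dC_S/dC_A = −r_S/(r_R+r_S) = −k₂/(k₂+k₁·C_A).
Integrating from C_{A0} to C_A: C_S = (0.0772/3.68)·ln[(0.0772+3.68·3.04)/(0.0772+3.68·0.900)] = 0.02098·ln(11.26/3.389) = 0.02520 kmol/m³.
Then C_R = (C_{A0}−C_A) − C_S = 2.140 − 0.02520 = 2.115 kmol/m³.
Y_R = C_R/C_{A0} = 2.115/3.04 = 0.696.

0.696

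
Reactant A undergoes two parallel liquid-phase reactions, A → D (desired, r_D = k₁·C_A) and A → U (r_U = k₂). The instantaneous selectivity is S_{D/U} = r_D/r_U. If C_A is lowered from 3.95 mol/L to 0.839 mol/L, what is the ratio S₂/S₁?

0.212

S_{D/U} = (k₁/k₂)·C_A, so S₂/S₁ = (C_{A,2}/C_{A,1}).
= 0.839/3.95 = 0.212.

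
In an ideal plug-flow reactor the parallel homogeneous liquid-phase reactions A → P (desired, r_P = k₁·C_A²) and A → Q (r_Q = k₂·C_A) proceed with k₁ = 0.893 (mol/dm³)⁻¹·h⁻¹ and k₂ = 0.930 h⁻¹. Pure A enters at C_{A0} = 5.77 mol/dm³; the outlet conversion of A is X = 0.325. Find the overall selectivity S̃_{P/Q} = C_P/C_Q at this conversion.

4.59

C_A = C_{A0}(1−X) = 3.895 mol/dm³.
Along a PFR/batch, dC_Q/dC_A = −r_Q/(r_P+r_Q) = −k₂/(k₂+k₁·C_A).
Integrating from C_{A0} to C_A: C_Q = (0.930/0.893)·ln[(0.930+0.893·5.77)/(0.930+0.893·3.89)] = 1.041·ln(6.083/4.408) = 0.3354 mol/dm³.
Then C_P = (C_{A0}−C_A) − C_Q = 1.875 − 0.3354 = 1.540 mol/dm³.
S̃_{P/Q} = C_P/C_Q = 1.540/0.3354 = 4.59.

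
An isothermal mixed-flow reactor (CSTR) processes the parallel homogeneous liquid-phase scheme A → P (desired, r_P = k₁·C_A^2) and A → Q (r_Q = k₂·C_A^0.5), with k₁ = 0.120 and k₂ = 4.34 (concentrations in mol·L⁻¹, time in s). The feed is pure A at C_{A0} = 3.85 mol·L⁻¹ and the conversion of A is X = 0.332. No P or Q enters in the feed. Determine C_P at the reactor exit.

Exit C_A = C_{A0}(1−X) = 3.85×0.668 = 2.572 mol·L⁻¹.
In a CSTR the entire volume is at exit conditions, so r_P = 0.120×2.572^2 = 0.7937 and r_Q = 4.34×2.572^0.5 = 6.960.
Fraction of consumed A going to P: r_P/(r_P+r_Q) = 0.1024.
C_P = 0.1024·C_{A0}·X = 0.1024×3.85×0.332 = 0.131 mol·L⁻¹.

0.131 mol·L⁻¹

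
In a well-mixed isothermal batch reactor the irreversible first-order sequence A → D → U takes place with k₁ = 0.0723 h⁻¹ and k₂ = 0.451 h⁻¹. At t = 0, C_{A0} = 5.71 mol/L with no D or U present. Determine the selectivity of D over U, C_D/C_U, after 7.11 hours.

0.360

For first-order series with pure A initially, C_D(t) = k₁C_{A0}/(k₂−k₁)·(e^(−k₁t) − e^(−k₂t)).
e^(−k₁t) = e^(−0.0723×7.11) = e^(−0.5141) = 0.5981; e^(−k₂t) = e^(−3.207) = 0.04049.
C_D = 0.0723×5.71/(0.451−0.0723) × (0.5981−0.04049) = 1.090×0.5576 = 0.6078 mol/L.
C_A = C_{A0}e^(−k₁t) = 3.415 mol/L, so C_U = C_{A0}−C_A−C_D = 1.687 mol/L; C_D/C_U = 0.360.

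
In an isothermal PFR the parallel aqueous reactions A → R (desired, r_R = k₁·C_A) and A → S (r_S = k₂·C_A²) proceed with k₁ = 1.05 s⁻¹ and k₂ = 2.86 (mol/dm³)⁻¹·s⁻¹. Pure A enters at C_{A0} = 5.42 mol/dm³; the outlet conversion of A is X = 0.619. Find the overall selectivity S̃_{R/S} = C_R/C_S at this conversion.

C_A = C_{A0}(1−X) = 2.065 mol/dm³.
Along a PFR/batch, dC_R/dC_A = −r_R/(r_R+r_S) = −k₁/(k₁+k₂·C_A).
Integrating from C_{A0} to C_A: C_R = (1.05/2.86)·ln[(1.05+2.86·5.42)/(1.05+2.86·2.07)] = 0.3671·ln(16.55/6.956) = 0.3183 mol/dm³.
C_S = (C_{A0}−C_A)−C_R = 3.037 mol/dm³; S̃_{R/S} = 0.3183/3.037 = 0.105.

0.105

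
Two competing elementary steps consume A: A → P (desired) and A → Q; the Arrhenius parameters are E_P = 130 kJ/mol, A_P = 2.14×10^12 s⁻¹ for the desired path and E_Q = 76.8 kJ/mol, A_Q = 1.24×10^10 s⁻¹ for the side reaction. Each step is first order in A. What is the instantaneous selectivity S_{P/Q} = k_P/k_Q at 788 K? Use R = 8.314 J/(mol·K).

Since both paths have the same order in A, the concentration cancels and S_{P/Q} = k_P/k_Q = (A_P/A_Q)·exp[(E_Q−E_P)/(RT)].
(E_Q−E_P)/(RT) = (76.8−130)×10³/(8.314×788) = -53200/6551 = -8.120.
k_P/k_Q = (2.14×10^12/1.24×10^10)·exp(-8.120) = 172.6 × 2.974×10^-4 = 0.0513.
Since E_P > E_Q, raising the temperature improves selectivity toward P.

0.0513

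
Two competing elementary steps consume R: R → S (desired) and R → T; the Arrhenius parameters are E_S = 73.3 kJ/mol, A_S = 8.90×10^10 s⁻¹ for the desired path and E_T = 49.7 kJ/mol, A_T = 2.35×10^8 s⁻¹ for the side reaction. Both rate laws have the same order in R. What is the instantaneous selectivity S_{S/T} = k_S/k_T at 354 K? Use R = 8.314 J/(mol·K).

With equal orders, S_{S/T} = k_S/k_T = (A_S/A_T)·exp[(E_T−E_S)/(RT)].
(E_T−E_S)/(RT) = (49.7−73.3)×10³/(8.314×354) = -23600/2943 = -8.019.
k_S/k_T = (8.90×10^10/2.35×10^8)·exp(-8.019) = 378.7 × 3.293×10^-4 = 0.125.
Since E_S > E_T, raising the temperature improves selectivity toward S.

0.125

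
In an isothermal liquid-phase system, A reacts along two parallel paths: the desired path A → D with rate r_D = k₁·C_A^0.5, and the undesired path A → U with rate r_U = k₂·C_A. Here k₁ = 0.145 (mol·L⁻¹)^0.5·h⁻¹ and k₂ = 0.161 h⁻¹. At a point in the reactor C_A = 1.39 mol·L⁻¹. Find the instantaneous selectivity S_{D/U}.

S_{D/U} = r_D/r_U = (k₁·C_A^0.5)/(k₂·C_A) = (k₁/k₂)·C_A^-0.5.
= (0.145×1.390^0.5) / (0.161×1.390) = 0.1710/0.2238 = 0.764.
The undesired path is higher order in A, so low C_A (CSTR or dilute feed) favours D.

0.764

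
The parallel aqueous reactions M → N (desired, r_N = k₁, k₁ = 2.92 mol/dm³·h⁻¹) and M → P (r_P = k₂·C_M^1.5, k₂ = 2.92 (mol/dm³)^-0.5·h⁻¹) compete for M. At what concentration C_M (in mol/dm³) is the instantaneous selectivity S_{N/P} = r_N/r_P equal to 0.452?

1.70 mol/dm³

S_{N/P} = (k₁/k₂)·C_M^-1.5 ⇒ C_M = (S·k₂/k₁)^(1/(-1.5)).
= (0.452×2.92/2.92)^(-0.6667) = (0.4520)^(-0.6667) = 1.70 mol/dm³.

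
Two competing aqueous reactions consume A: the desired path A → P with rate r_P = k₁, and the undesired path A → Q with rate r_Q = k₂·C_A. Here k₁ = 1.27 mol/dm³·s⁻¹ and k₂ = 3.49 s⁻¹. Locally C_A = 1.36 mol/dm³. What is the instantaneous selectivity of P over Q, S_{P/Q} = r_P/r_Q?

S_{P/Q} = r_P/r_Q = (k₁)/(k₂·C_A) = (k₁/k₂)·C_A⁻¹.
= (1.27) / (3.49×1.360) = 1.270/4.746 = 0.268.

0.268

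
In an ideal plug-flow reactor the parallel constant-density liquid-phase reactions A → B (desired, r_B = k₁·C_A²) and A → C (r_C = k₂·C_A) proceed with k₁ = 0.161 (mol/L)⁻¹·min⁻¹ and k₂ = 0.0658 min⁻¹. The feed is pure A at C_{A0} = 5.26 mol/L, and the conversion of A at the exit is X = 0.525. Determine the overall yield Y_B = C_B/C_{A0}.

0.473

C_A = C_{A0}(1−X) = 2.498 mol/L.
Along a PFR/batch, dC_C/dC_A = −r_C/(r_B+r_C) = −k₂/(k₂+k₁·C_A).
Integrating from C_{A0} to C_A: C_C = (0.0658/0.161)·ln[(0.0658+0.161·5.26)/(0.0658+0.161·2.50)] = 0.4087·ln(0.9127/0.4681) = 0.2729 mol/L.
Then C_B = (C_{A0}−C_A) − C_C = 2.761 − 0.2729 = 2.489 mol/L.
Y_B = C_B/C_{A0} = 2.489/5.26 = 0.473.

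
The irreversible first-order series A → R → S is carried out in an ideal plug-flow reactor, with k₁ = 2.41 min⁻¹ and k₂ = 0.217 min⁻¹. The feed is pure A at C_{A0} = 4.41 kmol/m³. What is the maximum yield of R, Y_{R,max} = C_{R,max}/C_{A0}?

0.788

For a first-order series the maximum intermediate yield is C_{R,max}/C_{A0} = (k₁/k₂)^[k₂/(k₂−k₁)].
= (2.41/0.217)^(0.217/(0.217−2.41)) = (11.11)^(-0.09895) = 0.7880.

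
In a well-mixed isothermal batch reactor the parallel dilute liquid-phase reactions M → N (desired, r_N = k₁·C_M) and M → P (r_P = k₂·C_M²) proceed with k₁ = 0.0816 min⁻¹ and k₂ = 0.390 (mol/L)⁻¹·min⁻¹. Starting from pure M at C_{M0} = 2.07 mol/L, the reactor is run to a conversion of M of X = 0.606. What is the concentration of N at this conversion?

C_M = C_{M0}(1−X) = 0.8156 mol/L.
Along a PFR/batch, dC_N/dC_M = −r_N/(r_N+r_P) = −k₁/(k₁+k₂·C_M).
Integrating from C_{M0} to C_M: C_N = (0.0816/0.390)·ln[(0.0816+0.390·2.07)/(0.0816+0.390·0.816)] = 0.2092·ln(0.8889/0.3997) = 0.1672 mol/L.

0.167 mol/L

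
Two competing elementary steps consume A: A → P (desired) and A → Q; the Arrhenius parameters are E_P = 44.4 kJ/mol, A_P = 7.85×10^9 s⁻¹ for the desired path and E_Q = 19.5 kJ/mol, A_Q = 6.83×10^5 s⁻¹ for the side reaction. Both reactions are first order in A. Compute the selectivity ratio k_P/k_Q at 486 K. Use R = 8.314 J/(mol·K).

24.2

k_P/k_Q = (A_P/A_Q)·exp[−(E_P−E_Q)/(RT)] = (A_P/A_Q)·exp[(E_Q−E_P)/(RT)].
(E_Q−E_P)/(RT) = (19.5−44.4)×10³/(8.314×486) = -24900/4041 = -6.162.
k_P/k_Q = (7.85×10^9/6.83×10^5)·exp(-6.162) = 11493 × 0.002107 = 24.2.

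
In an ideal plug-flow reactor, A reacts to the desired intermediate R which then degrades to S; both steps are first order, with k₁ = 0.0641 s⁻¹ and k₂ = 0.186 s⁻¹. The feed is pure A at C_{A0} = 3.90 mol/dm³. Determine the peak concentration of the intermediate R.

0.768 mol/dm³

At the optimum, C_{R,max}/C_{A0} = (k₁/k₂)^[k₂/(k₂−k₁)].
= (0.0641/0.186)^(0.186/(0.186−0.0641)) = (0.3446)^(1.526) = 0.1968.
C_{R,max} = 0.1968×3.90 = 0.768 mol/dm³.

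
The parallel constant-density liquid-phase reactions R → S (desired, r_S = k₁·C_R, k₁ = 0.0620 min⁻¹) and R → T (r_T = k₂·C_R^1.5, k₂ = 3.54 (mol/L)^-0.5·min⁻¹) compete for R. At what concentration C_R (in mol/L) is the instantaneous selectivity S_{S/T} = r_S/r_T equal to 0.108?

S_{S/T} = (k₁/k₂)·C_R^-0.5 ⇒ C_R = (S·k₂/k₁)^(-2).
= (0.108×3.54/0.0620)^(-2) = (6.166)^(-2) = 0.0263 mol/L.

0.0263 mol/L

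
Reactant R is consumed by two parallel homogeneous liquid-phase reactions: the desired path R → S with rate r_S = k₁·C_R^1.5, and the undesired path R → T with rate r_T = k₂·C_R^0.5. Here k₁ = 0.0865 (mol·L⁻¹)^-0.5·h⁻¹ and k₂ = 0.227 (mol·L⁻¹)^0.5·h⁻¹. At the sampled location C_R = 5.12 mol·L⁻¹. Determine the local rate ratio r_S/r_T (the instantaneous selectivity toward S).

1.95

S_{S/T} = r_S/r_T = (k₁·C_R^1.5)/(k₂·C_R^0.5) = (k₁/k₂)·C_R.
= (0.0865×5.120^1.5) / (0.227×5.120^0.5) = 1.002/0.5136 = 1.95.
Since the desired path is higher order in R, keeping C_R high (PFR or concentrated feed) favours S.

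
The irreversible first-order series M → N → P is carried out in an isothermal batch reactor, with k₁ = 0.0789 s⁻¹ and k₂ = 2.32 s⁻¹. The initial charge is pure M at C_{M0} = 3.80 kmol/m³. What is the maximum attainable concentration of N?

0.115 kmol/m³

At the optimum, C_{N,max}/C_{M0} = (k₁/k₂)^[k₂/(k₂−k₁)].
= (0.0789/2.32)^(2.32/(2.32−0.0789)) = (0.03401)^(1.035) = 0.03019.
C_{N,max} = 0.03019×3.80 = 0.115 kmol/m³.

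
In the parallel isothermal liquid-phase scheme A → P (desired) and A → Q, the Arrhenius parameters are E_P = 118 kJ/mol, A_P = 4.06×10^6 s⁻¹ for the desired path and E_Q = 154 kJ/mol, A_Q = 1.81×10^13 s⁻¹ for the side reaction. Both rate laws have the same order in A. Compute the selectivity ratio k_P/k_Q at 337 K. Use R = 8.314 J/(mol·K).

0.0853

With equal orders, S_{P/Q} = k_P/k_Q = (A_P/A_Q)·exp[(E_Q−E_P)/(RT)].
(E_Q−E_P)/(RT) = (154−118)×10³/(8.314×337) = 36000/2802 = 12.85.
k_P/k_Q = (4.06×10^6/1.81×10^13)·exp(12.85) = 2.243×10^-7 × 3.803×10^5 = 0.0853.
Since E_P < E_Q, lowering the temperature improves selectivity toward P.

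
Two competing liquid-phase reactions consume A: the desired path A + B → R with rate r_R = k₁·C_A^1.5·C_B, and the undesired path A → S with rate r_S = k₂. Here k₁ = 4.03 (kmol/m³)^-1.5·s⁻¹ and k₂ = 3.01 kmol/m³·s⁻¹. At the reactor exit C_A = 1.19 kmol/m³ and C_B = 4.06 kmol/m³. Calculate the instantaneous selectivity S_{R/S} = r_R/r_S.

7.06

S_{R/S} = r_R/r_S = (k₁·C_A^1.5·C_B)/(k₂) = (k₁/k₂)·C_A^1.5·C_B.
= (4.03×1.190^1.5×4.060) / (3.01) = 21.24/3.010 = 7.06.
Since the desired path is higher order in A, keeping C_A high (PFR or concentrated feed) favours R.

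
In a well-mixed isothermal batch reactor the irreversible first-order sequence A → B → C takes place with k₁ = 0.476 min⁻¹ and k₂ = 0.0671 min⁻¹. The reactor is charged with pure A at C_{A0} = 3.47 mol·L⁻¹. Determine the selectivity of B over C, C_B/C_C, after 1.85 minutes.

13.7

Solving the coupled first-order balances gives C_B(t) = [k₁/(k₂−k₁)]·C_{A0}·(e^(−k₁t) − e^(−k₂t)).
e^(−k₁t) = e^(−0.476×1.85) = e^(−0.8806) = 0.4145; e^(−k₂t) = e^(−0.1241) = 0.8833.
C_B = 0.476×3.47/(0.0671−0.476) × (0.4145−0.8833) = (-4.039)×(-0.4687) = 1.893 mol·L⁻¹.
C_A = C_{A0}e^(−k₁t) = 1.438 mol·L⁻¹, so C_C = C_{A0}−C_A−C_B = 0.1382 mol·L⁻¹; C_B/C_C = 13.7.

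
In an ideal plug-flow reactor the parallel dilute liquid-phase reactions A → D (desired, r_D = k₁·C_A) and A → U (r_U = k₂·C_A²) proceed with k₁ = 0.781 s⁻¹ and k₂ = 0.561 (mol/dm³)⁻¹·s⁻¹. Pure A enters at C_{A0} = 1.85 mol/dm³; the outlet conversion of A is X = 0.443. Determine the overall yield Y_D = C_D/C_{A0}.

0.219

C_A = C_{A0}(1−X) = 1.030 mol/dm³.
Along a PFR/batch, dC_D/dC_A = −r_D/(r_D+r_U) = −k₁/(k₁+k₂·C_A).
Integrating from C_{A0} to C_A: C_D = (0.781/0.561)·ln[(0.781+0.561·1.85)/(0.781+0.561·1.03)] = 1.392·ln(1.819/1.359) = 0.4057 mol/dm³.
Y_D = C_D/C_{A0} = 0.4057/1.85 = 0.219.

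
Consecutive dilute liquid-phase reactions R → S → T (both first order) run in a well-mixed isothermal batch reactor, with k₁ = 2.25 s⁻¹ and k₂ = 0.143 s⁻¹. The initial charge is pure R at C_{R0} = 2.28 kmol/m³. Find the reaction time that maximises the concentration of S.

1.31 s

The intermediate peaks when r₁ = r₂, i.e. k₁e^(−k₁t) = k₂e^(−k₂t), giving t_opt = ln(k₂/k₁)/(k₂−k₁).
= ln(0.143/2.25)/(0.143−2.25) = ln(0.06356)/-2.107 = -2.756/-2.107 = 1.31 s.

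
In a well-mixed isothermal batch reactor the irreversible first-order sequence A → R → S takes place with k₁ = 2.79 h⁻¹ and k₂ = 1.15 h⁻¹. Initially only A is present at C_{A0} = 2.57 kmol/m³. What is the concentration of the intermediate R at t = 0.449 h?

1.36 kmol/m³

The intermediate concentration in a first-order A→B→C sequence is C_R = k₁C_{A0}(e^(−k₁t) − e^(−k₂t))/(k₂−k₁).
e^(−k₁t) = e^(−2.79×0.449) = e^(−1.253) = 0.2857; e^(−k₂t) = e^(−0.5163) = 0.5967.
C_R = 2.79×2.57/(1.15−2.79) × (0.2857−0.5967) = (-4.372)×(-0.3110) = 1.360 kmol/m³.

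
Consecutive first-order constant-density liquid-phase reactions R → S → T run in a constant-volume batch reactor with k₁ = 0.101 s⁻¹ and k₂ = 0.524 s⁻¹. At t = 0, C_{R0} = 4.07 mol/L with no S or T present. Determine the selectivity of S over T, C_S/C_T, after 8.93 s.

For first-order series with pure R initially, C_S(t) = k₁C_{R0}/(k₂−k₁)·(e^(−k₁t) − e^(−k₂t)).
e^(−k₁t) = e^(−0.101×8.93) = e^(−0.9019) = 0.4058; e^(−k₂t) = e^(−4.679) = 0.009285.
C_S = 0.101×4.07/(0.524−0.101) × (0.4058−0.009285) = 0.9718×0.3965 = 0.3853 mol/L.
C_R = C_{R0}e^(−k₁t) = 1.652 mol/L, so C_T = C_{R0}−C_R−C_S = 2.033 mol/L; C_S/C_T = 0.190.

0.190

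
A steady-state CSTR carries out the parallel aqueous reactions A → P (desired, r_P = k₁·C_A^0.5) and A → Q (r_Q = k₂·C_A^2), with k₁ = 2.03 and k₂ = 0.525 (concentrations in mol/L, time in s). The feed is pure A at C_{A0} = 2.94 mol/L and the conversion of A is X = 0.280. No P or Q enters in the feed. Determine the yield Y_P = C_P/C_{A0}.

Exit C_A = C_{A0}(1−X) = 2.94×0.720 = 2.117 mol/L.
Rates in a CSTR are evaluated at the outlet concentration: r_P = 2.03×2.117^0.5 = 2.953, r_Q = 0.525×2.117^2 = 2.352.
Fraction of consumed A going to P: r_P/(r_P+r_Q) = 0.5566.
C_P = 0.5566·C_{A0}·X = 0.5566×2.94×0.280 = 0.458 mol/L; Y_P = C_P/C_{A0} = 0.156.

0.156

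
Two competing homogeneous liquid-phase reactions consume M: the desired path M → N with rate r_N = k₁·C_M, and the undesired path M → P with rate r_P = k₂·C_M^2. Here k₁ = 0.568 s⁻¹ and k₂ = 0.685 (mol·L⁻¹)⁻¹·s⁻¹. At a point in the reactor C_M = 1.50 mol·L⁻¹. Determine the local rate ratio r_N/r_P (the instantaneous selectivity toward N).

S_{N/P} = r_N/r_P = (k₁·C_M)/(k₂·C_M^2) = (k₁/k₂)·C_M⁻¹.
= (0.568×1.500) / (0.685×1.500^2) = 0.8520/1.541 = 0.553.
The undesired path is higher order in M, so low C_M (CSTR or dilute feed) favours N.

0.553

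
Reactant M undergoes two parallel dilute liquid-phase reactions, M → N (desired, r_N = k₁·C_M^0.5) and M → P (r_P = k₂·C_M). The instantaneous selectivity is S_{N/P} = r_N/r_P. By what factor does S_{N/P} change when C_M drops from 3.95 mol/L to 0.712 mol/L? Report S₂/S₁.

2.36

S_{N/P} = (k₁/k₂)·C_M^-0.5, so S₂/S₁ = (C_{M,2}/C_{M,1})^-0.5.
= (0.712/3.95)^(-0.5) = (0.1803)^(-0.5) = 2.36.
Selectivity toward N rises as C_M falls — low-concentration operation is favoured.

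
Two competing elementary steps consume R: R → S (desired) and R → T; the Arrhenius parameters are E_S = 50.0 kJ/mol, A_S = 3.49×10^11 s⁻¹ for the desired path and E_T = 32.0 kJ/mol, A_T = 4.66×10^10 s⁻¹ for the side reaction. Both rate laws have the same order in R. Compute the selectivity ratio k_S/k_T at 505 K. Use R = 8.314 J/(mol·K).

0.103

With equal orders, S_{S/T} = k_S/k_T = (A_S/A_T)·exp[(E_T−E_S)/(RT)].
(E_T−E_S)/(RT) = (32.0−50.0)×10³/(8.314×505) = -18000/4199 = -4.287.
k_S/k_T = (3.49×10^11/4.66×10^10)·exp(-4.287) = 7.489 × 0.01374 = 0.103.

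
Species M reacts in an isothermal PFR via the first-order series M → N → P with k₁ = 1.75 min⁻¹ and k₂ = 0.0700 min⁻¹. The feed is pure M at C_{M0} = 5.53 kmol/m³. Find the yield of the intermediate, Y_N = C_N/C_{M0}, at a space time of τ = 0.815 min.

The intermediate concentration in a first-order A→B→C sequence is C_N = k₁C_{M0}(e^(−k₁τ) − e^(−k₂τ))/(k₂−k₁).
e^(−k₁τ) = e^(−1.75×0.815) = e^(−1.426) = 0.2402; e^(−k₂τ) = e^(−0.05705) = 0.9445.
C_N = 1.75×5.53/(0.0700−1.75) × (0.2402−0.9445) = (-5.760)×(-0.7043) = 4.057 kmol/m³.
Y_N = C_N/C_{M0} = 4.057/5.53 = 0.734.

0.734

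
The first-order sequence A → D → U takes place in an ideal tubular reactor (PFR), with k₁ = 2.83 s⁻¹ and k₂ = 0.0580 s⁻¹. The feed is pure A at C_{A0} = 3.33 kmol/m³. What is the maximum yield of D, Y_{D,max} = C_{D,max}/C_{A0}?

0.922

Evaluating C_D at τ_opt = ln(k₂/k₁)/(k₂−k₁) gives C_{D,max}/C_{A0} = (k₁/k₂)^[k₂/(k₂−k₁)].
= (2.83/0.0580)^(0.0580/(0.0580−2.83)) = (48.79)^(-0.02092) = 0.9219.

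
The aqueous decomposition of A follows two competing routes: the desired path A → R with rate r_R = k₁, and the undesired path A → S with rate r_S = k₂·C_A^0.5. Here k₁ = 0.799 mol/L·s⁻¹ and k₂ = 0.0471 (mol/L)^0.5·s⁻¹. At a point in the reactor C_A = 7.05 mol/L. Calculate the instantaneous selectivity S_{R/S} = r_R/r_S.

6.39

S_{R/S} = r_R/r_S = (k₁)/(k₂·C_A^0.5) = (k₁/k₂)·C_A^-0.5.
= (0.799) / (0.0471×7.050^0.5) = 0.7990/0.1251 = 6.39.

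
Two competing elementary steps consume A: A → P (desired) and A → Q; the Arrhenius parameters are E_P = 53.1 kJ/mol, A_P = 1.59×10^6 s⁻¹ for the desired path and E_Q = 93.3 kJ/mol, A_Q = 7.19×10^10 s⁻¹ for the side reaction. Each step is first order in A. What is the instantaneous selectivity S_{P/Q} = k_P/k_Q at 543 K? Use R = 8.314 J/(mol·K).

0.163

Since both paths have the same order in A, the concentration cancels and S_{P/Q} = k_P/k_Q = (A_P/A_Q)·exp[(E_Q−E_P)/(RT)].
(E_Q−E_P)/(RT) = (93.3−53.1)×10³/(8.314×543) = 40200/4515 = 8.905.
k_P/k_Q = (1.59×10^6/7.19×10^10)·exp(8.905) = 2.211×10^-5 × 7366 = 0.163.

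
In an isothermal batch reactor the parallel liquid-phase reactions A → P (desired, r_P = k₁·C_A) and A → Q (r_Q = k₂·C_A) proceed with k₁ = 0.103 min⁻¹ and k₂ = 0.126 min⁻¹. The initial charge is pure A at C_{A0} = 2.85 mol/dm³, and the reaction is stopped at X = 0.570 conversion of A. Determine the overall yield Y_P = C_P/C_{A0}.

0.256

C_A = C_{A0}(1−X) = 1.226 mol/dm³.
Both paths are first order in A, so the instantaneous fraction to P is constant: dC_P/d(−C_A) = k₁/(k₁+k₂) = 0.4498.
C_P = 0.4498·(C_{A0}−C_A) = 0.4498×1.624 = 0.731 mol/dm³.
Y_P = C_P/C_{A0} = 0.7307/2.85 = 0.256.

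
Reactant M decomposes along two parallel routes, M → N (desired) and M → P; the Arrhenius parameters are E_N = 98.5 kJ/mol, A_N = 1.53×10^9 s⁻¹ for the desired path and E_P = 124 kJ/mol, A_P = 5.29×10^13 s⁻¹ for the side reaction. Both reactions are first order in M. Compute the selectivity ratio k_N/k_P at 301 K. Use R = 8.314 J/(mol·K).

Since both paths have the same order in M, the concentration cancels and S_{N/P} = k_N/k_P = (A_N/A_P)·exp[(E_P−E_N)/(RT)].
(E_P−E_N)/(RT) = (124−98.5)×10³/(8.314×301) = 25500/2503 = 10.19.
k_N/k_P = (1.53×10^9/5.29×10^13)·exp(10.19) = 2.892×10^-5 × 26629 = 0.770.

0.770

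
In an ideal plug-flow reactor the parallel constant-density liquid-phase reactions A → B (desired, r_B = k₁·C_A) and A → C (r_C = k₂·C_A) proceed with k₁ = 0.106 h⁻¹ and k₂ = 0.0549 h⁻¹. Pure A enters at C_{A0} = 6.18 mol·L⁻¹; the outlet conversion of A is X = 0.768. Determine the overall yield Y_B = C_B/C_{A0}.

C_A = C_{A0}(1−X) = 1.434 mol·L⁻¹.
Both paths are first order in A, so the instantaneous fraction to B is constant: dC_B/d(−C_A) = k₁/(k₁+k₂) = 0.6588.
C_B = 0.6588·(C_{A0}−C_A) = 0.6588×4.746 = 3.13 mol·L⁻¹.
Y_B = C_B/C_{A0} = 3.127/6.18 = 0.506.

0.506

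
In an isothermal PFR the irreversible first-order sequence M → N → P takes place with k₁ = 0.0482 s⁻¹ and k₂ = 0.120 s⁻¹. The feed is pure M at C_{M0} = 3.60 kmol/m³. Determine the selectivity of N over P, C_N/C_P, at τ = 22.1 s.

The intermediate concentration in a first-order A→B→C sequence is C_N = k₁C_{M0}(e^(−k₁τ) − e^(−k₂τ))/(k₂−k₁).
e^(−k₁τ) = e^(−0.0482×22.1) = e^(−1.065) = 0.3447; e^(−k₂τ) = e^(−2.652) = 0.07051.
C_N = 0.0482×3.60/(0.120−0.0482) × (0.3447−0.07051) = 2.417×0.2741 = 0.6625 kmol/m³.
C_M = C_{M0}e^(−k₁τ) = 1.241 kmol/m³, so C_P = C_{M0}−C_M−C_N = 1.697 kmol/m³; C_N/C_P = 0.390.

0.390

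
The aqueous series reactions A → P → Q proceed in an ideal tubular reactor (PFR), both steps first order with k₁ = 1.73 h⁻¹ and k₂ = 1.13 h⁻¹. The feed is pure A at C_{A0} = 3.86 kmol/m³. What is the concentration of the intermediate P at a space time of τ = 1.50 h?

The intermediate concentration in a first-order A→B→C sequence is C_P = k₁C_{A0}(e^(−k₁τ) − e^(−k₂τ))/(k₂−k₁).
e^(−k₁τ) = e^(−1.73×1.50) = e^(−2.595) = 0.07465; e^(−k₂τ) = e^(−1.695) = 0.1836.
C_P = 1.73×3.86/(1.13−1.73) × (0.07465−0.1836) = (-11.13)×(-0.1090) = 1.213 kmol/m³.

1.21 kmol/m³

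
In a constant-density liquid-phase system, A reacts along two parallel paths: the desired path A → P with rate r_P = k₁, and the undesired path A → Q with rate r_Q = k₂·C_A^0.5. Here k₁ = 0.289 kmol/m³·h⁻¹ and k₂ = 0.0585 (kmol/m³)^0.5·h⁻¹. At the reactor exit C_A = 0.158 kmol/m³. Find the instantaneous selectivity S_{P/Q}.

S_{P/Q} = r_P/r_Q = (k₁)/(k₂·C_A^0.5) = (k₁/k₂)·C_A^-0.5.
= (0.289) / (0.0585×0.1580^0.5) = 0.2890/0.02325 = 12.4.

12.4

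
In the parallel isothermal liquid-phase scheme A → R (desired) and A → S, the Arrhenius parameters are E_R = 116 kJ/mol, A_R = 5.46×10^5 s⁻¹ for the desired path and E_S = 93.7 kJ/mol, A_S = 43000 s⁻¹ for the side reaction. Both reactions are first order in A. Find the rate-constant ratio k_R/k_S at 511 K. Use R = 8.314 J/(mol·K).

0.0667

k_R/k_S = (A_R/A_S)·exp[−(E_R−E_S)/(RT)] = (A_R/A_S)·exp[(E_S−E_R)/(RT)].
(E_S−E_R)/(RT) = (93.7−116)×10³/(8.314×511) = -22300/4248 = -5.249.
k_R/k_S = (5.46×10^5/43000)·exp(-5.249) = 12.70 × 0.005253 = 0.0667.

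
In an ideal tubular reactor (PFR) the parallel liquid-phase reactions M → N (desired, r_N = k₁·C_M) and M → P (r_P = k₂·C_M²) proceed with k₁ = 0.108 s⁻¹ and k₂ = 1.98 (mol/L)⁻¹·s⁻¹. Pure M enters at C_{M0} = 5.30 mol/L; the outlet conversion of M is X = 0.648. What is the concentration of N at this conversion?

0.0559 mol/L

C_M = C_{M0}(1−X) = 1.866 mol/L.
Along a PFR/batch, dC_N/dC_M = −r_N/(r_N+r_P) = −k₁/(k₁+k₂·C_M).
Integrating from C_{M0} to C_M: C_N = (0.108/1.98)·ln[(0.108+1.98·5.30)/(0.108+1.98·1.87)] = 0.05455·ln(10.60/3.802) = 0.05594 mol/L.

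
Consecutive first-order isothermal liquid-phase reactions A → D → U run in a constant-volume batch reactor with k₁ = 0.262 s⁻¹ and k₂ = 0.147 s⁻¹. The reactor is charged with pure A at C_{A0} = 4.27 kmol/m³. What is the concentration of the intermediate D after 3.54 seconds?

1.93 kmol/m³

Solving the coupled first-order balances gives C_D(t) = [k₁/(k₂−k₁)]·C_{A0}·(e^(−k₁t) − e^(−k₂t)).
e^(−k₁t) = e^(−0.262×3.54) = e^(−0.9275) = 0.3955; e^(−k₂t) = e^(−0.5204) = 0.5943.
C_D = 0.262×4.27/(0.147−0.262) × (0.3955−0.5943) = (-9.728)×(-0.1987) = 1.933 kmol/m³.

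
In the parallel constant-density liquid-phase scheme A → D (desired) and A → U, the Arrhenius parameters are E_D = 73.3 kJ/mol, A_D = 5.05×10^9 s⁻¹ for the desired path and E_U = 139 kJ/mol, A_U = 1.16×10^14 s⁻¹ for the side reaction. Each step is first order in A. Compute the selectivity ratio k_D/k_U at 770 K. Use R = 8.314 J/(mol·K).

1.25

Since both paths have the same order in A, the concentration cancels and S_{D/U} = k_D/k_U = (A_D/A_U)·exp[(E_U−E_D)/(RT)].
(E_U−E_D)/(RT) = (139−73.3)×10³/(8.314×770) = 65700/6402 = 10.26.
k_D/k_U = (5.05×10^9/1.16×10^14)·exp(10.26) = 4.353×10^-5 × 28646 = 1.25.
Since E_D < E_U, lowering the temperature improves selectivity toward D.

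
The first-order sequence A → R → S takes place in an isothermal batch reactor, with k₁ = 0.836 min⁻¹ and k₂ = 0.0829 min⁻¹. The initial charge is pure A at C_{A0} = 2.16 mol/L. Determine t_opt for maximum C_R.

3.07 min

For first-order series the maximum of C_R occurs at t_opt = ln(k₂/k₁)/(k₂−k₁).
= ln(0.0829/0.836)/(0.0829−0.836) = ln(0.09916)/-0.7531 = -2.311/-0.7531 = 3.07 min.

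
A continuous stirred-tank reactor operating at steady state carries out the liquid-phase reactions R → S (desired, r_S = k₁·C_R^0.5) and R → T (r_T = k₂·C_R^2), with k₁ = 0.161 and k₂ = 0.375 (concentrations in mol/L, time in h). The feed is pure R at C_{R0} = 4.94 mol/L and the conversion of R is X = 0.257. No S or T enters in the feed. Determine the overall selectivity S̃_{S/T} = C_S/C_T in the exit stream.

Exit C_R = C_{R0}(1−X) = 4.94×0.743 = 3.670 mol/L.
A CSTR operates uniformly at the exit composition, giving r_S = 0.3084 and r_T = 5.052 (each k·C_R^n at C_R = 3.670).
Overall selectivity = C_S/C_T = r_Sτ/(r_Tτ) = r_S/r_T = 0.0611.

0.0611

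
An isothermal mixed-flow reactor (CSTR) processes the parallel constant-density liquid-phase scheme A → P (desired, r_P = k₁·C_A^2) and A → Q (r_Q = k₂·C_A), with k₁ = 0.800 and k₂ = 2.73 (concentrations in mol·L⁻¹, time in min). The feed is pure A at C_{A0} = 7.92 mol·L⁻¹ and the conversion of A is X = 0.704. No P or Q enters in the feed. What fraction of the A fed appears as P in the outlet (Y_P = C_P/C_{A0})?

0.287

Exit C_A = C_{A0}(1−X) = 7.92×0.296 = 2.344 mol·L⁻¹.
Rates in a CSTR are evaluated at the outlet concentration: r_P = 0.800×2.344^2 = 4.397, r_Q = 2.73×2.344 = 6.400.
Fraction of consumed A going to P: r_P/(r_P+r_Q) = 0.4072.
C_P = 0.4072·C_{A0}·X = 0.4072×7.92×0.704 = 2.27 mol·L⁻¹; Y_P = C_P/C_{A0} = 0.287.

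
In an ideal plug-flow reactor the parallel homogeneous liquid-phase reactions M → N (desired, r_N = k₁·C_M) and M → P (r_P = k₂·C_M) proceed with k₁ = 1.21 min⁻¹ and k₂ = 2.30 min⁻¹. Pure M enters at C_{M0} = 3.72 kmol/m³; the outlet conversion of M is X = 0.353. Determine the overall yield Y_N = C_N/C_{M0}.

C_M = C_{M0}(1−X) = 2.407 kmol/m³.
Both paths are first order in M, so the instantaneous fraction to N is constant: dC_N/d(−C_M) = k₁/(k₁+k₂) = 0.3447.
C_N = 0.3447·(C_{M0}−C_M) = 0.3447×1.313 = 0.453 kmol/m³.
Y_N = C_N/C_{M0} = 0.4527/3.72 = 0.122.

0.122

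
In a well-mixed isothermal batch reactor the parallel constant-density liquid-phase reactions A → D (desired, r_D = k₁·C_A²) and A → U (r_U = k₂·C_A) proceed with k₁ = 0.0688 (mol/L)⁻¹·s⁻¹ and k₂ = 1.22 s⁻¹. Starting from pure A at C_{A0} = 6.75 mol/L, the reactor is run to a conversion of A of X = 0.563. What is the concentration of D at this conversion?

C_A = C_{A0}(1−X) = 2.950 mol/L.
Along a PFR/batch, dC_U/dC_A = −r_U/(r_D+r_U) = −k₂/(k₂+k₁·C_A).
Integrating from C_{A0} to C_A: C_U = (1.22/0.0688)·ln[(1.22+0.0688·6.75)/(1.22+0.0688·2.95)] = 17.73·ln(1.684/1.423) = 2.991 mol/L.
Then C_D = (C_{A0}−C_A) − C_U = 3.800 − 2.991 = 0.8091 mol/L.

0.809 mol/L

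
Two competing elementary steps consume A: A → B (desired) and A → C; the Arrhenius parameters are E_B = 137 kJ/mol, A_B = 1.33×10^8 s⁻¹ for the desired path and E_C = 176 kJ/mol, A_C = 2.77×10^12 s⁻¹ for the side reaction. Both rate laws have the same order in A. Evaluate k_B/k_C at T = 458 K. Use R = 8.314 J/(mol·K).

With equal orders, S_{B/C} = k_B/k_C = (A_B/A_C)·exp[(E_C−E_B)/(RT)].
(E_C−E_B)/(RT) = (176−137)×10³/(8.314×458) = 39000/3808 = 10.24.
k_B/k_C = (1.33×10^8/2.77×10^12)·exp(10.24) = 4.801×10^-5 × 28060 = 1.35.
Since E_B < E_C, lowering the temperature improves selectivity toward B.

1.35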